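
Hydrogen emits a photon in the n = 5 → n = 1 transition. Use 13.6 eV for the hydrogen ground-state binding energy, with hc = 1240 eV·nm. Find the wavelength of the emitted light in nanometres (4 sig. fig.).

94.98 nm

ΔE = 13.60 × (1/1² − 1/5²) = 13.60 × 0.9600 = 13.06 eV.
λ = hc/ΔE = 1240 / 13.06 = 94.98 nm.
This line belongs to the Lyman series.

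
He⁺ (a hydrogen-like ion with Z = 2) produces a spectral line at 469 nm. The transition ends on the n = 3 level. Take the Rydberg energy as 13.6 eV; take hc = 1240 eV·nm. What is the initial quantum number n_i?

The photon energy is ΔE = hc/λ = 1240 / 469 = 2.644 eV.
With Z = 2, ΔE = 54.40 × (1/n_f² − 1/n_i²), so 1/n_f² − 1/n_i² = 0.04860.
With n_f = 3: 1/n_i² = 1/9 − 0.04860 = 0.06251, so n_i ≈ 4.00.

n_i = 4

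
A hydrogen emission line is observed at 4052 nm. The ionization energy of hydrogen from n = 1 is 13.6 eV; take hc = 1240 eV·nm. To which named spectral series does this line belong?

Brackett

ΔE = 1240/4052 = 0.3060 eV.
This matches 13.6 × (1/4² − 1/5²), so n_f = 4: the Brackett series.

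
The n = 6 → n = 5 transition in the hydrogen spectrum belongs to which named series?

The series is set by the lower level: n_f = 5 is the Pfund series.

Pfund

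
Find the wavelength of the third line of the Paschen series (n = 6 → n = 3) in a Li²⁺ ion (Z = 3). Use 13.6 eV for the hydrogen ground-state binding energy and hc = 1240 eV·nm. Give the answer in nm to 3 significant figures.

The Paschen series terminates on n_f = 3; the third line has n_i = 3+3 = 6.
ΔE = 122.4 × (1/3² − 1/6²) = 10.20 eV.
λ = 1240 / 10.20 = 122 nm.

122 nm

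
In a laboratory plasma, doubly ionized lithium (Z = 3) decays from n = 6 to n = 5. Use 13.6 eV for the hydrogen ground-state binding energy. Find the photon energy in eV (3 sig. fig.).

The Bohr energies scale as Z², so for Z = 3: E_n = −122.4/n² eV.
E_6 = −122.4/36 = −3.400 eV and E_5 = −122.4/25 = −4.896 eV.
The photon energy is |E_6 − E_5| = 1.50 eV.

1.50 eV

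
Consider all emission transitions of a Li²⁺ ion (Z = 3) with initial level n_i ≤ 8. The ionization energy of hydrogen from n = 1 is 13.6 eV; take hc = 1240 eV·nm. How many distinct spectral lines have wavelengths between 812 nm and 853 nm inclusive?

2

Enumerate all n_i → n_f pairs with 1 ≤ n_f < n_i ≤ 8 and compute λ = 1240 / [13.6·9·(1/n_f² − 1/n_i²)].
Lines falling in [812, 853] nm: 6→5 (828.9 nm), 8→6 (833.6 nm).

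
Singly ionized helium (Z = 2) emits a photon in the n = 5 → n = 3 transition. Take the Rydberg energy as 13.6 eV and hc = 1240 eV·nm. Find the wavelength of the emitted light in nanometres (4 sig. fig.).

320.5 nm

For Z = 2 the level energies scale as Z², so the effective Rydberg energy is 13.6 × 4 = 54.40 eV.
ΔE = 54.40 × (1/3² − 1/5²) = 54.40 × 0.07111 = 3.868 eV.
λ = hc/ΔE = 1240 / 3.868 = 320.5 nm.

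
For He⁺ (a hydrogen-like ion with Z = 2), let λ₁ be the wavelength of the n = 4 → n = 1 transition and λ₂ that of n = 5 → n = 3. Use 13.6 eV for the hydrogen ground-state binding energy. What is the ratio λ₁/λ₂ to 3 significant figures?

λ ∝ 1/ΔE ∝ 1/(1/n_f² − 1/n_i²), and the Z² and hc factors cancel in the ratio.
λ₁/λ₂ = (1/3² − 1/5²)/(1/1² − 1/4²) = 0.07111/0.9375 = 0.0759.

0.0759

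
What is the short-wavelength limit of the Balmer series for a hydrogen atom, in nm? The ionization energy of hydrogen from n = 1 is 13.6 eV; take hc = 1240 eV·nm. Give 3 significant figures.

The Balmer series has lower level n_f = 2; the series limit corresponds to n_i → ∞.
ΔE_max = 13.6 × 1 / 2² = 3.400 eV.
λ_min = 1240 / 3.400 = 365 nm.

365 nm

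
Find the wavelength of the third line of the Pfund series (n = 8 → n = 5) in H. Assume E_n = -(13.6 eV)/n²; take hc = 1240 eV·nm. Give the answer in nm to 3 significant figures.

3740 nm

The Pfund series terminates on n_f = 5; the third line has n_i = 5+3 = 8.
ΔE = 13.60 × (1/5² − 1/8²) = 0.3315 eV.
λ = 1240 / 0.3315 = 3740 nm.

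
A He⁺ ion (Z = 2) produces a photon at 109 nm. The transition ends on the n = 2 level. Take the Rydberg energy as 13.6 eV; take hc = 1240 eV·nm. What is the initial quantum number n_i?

n_i = 5

The photon energy is ΔE = hc/λ = 1240 / 109 = 11.38 eV.
With Z = 2, ΔE = 54.40 × (1/n_f² − 1/n_i²), so 1/n_f² − 1/n_i² = 0.2091.
With n_f = 2: 1/n_i² = 1/4 − 0.2091 = 0.04088, so n_i ≈ 4.95.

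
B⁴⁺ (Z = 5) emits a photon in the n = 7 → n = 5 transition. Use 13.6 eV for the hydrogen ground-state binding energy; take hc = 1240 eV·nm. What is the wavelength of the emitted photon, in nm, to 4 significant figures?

For Z = 5 the level energies scale as Z², so the effective Rydberg energy is 13.6 × 25 = 340.0 eV.
ΔE = 340.0 × (1/5² − 1/7²) = 340.0 × 0.01959 = 6.661 eV.
λ = hc/ΔE = 1240 / 6.661 = 186.2 nm.

186.2 nm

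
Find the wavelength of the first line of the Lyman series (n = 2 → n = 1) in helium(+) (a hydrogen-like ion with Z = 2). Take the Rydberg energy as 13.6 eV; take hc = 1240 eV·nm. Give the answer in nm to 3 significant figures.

The Lyman series terminates on n_f = 1; the first line has n_i = 1+1 = 2.
ΔE = 54.40 × (1/1² − 1/2²) = 40.80 eV.
λ = 1240 / 40.80 = 30.4 nm.

30.4 nm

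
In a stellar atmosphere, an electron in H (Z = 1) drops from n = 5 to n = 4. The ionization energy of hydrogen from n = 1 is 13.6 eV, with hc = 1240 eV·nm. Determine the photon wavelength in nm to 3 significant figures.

ΔE = 13.60 × (1/4² − 1/5²) = 13.60 × 0.02250 = 0.3060 eV.
λ = hc/ΔE = 1240 / 0.3060 = 4050 nm.
This line belongs to the Brackett series.

4050 nm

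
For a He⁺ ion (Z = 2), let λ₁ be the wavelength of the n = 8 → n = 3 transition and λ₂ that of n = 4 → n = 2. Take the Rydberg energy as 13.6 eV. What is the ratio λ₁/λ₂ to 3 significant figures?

1.96

λ ∝ 1/ΔE ∝ 1/(1/n_f² − 1/n_i²), and the Z² and hc factors cancel in the ratio.
λ₁/λ₂ = (1/2² − 1/4²)/(1/3² − 1/8²) = 0.1875/0.09549 = 1.96.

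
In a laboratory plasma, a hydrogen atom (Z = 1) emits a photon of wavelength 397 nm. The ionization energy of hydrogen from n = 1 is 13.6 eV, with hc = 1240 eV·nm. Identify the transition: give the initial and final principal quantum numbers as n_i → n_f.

The photon energy is ΔE = hc/λ = 1240 / 397 = 3.123 eV.
With Z = 1, ΔE = 13.60 × (1/n_f² − 1/n_i²), so 1/n_f² − 1/n_i² = 0.2297.
Trying n_f = 2 gives 1/n_i² = 0.02034, i.e. n_i ≈ 7; this pair matches.

n_i = 7, n_f = 2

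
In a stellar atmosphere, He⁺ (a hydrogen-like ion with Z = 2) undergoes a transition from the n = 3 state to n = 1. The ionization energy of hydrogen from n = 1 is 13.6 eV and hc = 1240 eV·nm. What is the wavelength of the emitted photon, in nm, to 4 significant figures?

25.64 nm

For Z = 2 the level energies scale as Z², so the effective Rydberg energy is 13.6 × 4 = 54.40 eV.
ΔE = 54.40 × (1/1² − 1/3²) = 54.40 × 0.8889 = 48.36 eV.
λ = hc/ΔE = 1240 / 48.36 = 25.64 nm.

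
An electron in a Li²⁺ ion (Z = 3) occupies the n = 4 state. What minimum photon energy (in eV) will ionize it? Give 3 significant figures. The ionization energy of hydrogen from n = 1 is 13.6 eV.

E_n = −13.6 Z²/n² = −122.4/n² eV for Z = 3.
E_4 = −122.4/16 = −7.65 eV, so ionization (to E = 0) requires 7.65 eV.

7.65 eV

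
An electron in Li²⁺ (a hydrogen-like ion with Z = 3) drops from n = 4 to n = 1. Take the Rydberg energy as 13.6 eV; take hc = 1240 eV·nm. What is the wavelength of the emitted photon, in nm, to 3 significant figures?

For Z = 3 the level energies scale as Z², so the effective Rydberg energy is 13.6 × 9 = 122.4 eV.
ΔE = 122.4 × (1/1² − 1/4²) = 122.4 × 0.9375 = 114.8 eV.
λ = hc/ΔE = 1240 / 114.8 = 10.8 nm.

10.8 nm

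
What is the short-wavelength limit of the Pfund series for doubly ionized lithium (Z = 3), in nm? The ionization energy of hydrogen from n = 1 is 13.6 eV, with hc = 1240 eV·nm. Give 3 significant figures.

253 nm

The Pfund series has lower level n_f = 5; the series limit corresponds to n_i → ∞.
ΔE_max = 13.6 × 9 / 5² = 4.896 eV.
λ_min = 1240 / 4.896 = 253 nm.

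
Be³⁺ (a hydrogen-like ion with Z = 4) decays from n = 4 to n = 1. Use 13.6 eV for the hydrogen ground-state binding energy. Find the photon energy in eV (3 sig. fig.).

The Bohr energies scale as Z², so for Z = 4: E_n = −217.6/n² eV.
E_4 = −217.6/16 = −13.60 eV and E_1 = −217.6/1 = −217.6 eV.
The photon energy is |E_4 − E_1| = 204 eV.

204 eV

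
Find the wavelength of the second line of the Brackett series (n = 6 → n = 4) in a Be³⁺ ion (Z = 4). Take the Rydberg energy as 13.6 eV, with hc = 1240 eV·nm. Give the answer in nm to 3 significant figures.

The Brackett series terminates on n_f = 4; the second line has n_i = 4+2 = 6.
ΔE = 217.6 × (1/4² − 1/6²) = 7.556 eV.
λ = 1240 / 7.556 = 164 nm.

164 nm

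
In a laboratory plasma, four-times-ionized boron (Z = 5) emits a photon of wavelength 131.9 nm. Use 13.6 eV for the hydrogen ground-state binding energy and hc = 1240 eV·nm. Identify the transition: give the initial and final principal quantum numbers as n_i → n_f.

The photon energy is ΔE = hc/λ = 1240 / 131.9 = 9.401 eV.
With Z = 5, ΔE = 340.0 × (1/n_f² − 1/n_i²), so 1/n_f² − 1/n_i² = 0.02765.
Trying n_f = 5 gives 1/n_i² = 0.01235, i.e. n_i ≈ 9; this pair matches.

n_i = 9, n_f = 5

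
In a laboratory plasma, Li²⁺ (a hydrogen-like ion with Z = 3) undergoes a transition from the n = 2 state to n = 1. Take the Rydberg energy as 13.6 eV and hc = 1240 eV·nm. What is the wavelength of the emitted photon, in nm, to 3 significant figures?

For Z = 3 the level energies scale as Z², so the effective Rydberg energy is 13.6 × 9 = 122.4 eV.
ΔE = 122.4 × (1/1² − 1/2²) = 122.4 × 0.7500 = 91.80 eV.
λ = hc/ΔE = 1240 / 91.80 = 13.5 nm.

13.5 nm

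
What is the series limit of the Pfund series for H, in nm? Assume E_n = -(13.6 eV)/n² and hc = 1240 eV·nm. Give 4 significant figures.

The Pfund series has lower level n_f = 5; the series limit corresponds to n_i → ∞.
ΔE_max = 13.6 × 1 / 5² = 0.5440 eV.
λ_min = 1240 / 0.5440 = 2279 nm.

2279 nm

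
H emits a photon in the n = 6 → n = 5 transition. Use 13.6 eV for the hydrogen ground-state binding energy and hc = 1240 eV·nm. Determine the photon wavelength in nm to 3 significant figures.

ΔE = 13.60 × (1/5² − 1/6²) = 13.60 × 0.01222 = 0.1662 eV.
λ = hc/ΔE = 1240 / 0.1662 = 7460 nm.
This line belongs to the Pfund series.

7460 nm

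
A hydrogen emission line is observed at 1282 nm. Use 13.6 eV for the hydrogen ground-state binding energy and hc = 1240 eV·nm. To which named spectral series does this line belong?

ΔE = 1240/1282 = 0.9672 eV.
This matches 13.6 × (1/3² − 1/5²), so n_f = 3: the Paschen series.

Paschen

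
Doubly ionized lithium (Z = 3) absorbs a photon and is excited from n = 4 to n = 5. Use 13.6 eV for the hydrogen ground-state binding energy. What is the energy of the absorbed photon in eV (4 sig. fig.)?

The Bohr energies scale as Z², so for Z = 3: E_n = −122.4/n² eV.
E_5 = −122.4/25 = −4.896 eV and E_4 = −122.4/16 = −7.650 eV.
The photon energy is |E_5 − E_4| = 2.754 eV.

2.754 eV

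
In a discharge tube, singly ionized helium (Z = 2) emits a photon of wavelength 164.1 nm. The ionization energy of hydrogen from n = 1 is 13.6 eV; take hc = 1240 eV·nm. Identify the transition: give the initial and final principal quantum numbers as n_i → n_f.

The photon energy is ΔE = hc/λ = 1240 / 164.1 = 7.556 eV.
With Z = 2, ΔE = 54.40 × (1/n_f² − 1/n_i²), so 1/n_f² − 1/n_i² = 0.1389.
Trying n_f = 2 gives 1/n_i² = 0.1111, i.e. n_i ≈ 3; this pair matches.

n_i = 3, n_f = 2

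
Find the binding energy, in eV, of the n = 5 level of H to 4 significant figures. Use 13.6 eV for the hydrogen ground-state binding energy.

E_5 = −13.60/25 = −0.5440 eV, so ionization (to E = 0) requires 0.5440 eV.

0.5440 eV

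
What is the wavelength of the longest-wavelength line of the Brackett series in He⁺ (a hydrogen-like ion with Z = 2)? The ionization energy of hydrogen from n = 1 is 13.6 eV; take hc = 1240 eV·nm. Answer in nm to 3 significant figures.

The Brackett series terminates on n_f = 4; the first line has n_i = 4+1 = 5.
ΔE = 54.40 × (1/4² − 1/5²) = 1.224 eV.
λ = 1240 / 1.224 = 1010 nm.

1010 nm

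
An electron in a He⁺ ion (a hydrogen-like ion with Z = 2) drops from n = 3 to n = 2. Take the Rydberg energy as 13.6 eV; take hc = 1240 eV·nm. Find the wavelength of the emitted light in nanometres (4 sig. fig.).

For Z = 2 the level energies scale as Z², so the effective Rydberg energy is 13.6 × 4 = 54.40 eV.
ΔE = 54.40 × (1/2² − 1/3²) = 54.40 × 0.1389 = 7.556 eV.
λ = hc/ΔE = 1240 / 7.556 = 164.1 nm.

164.1 nm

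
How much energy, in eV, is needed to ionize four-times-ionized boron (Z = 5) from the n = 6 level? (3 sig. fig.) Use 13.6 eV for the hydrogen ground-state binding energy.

9.44 eV

E_n = −13.6 Z²/n² = −340.0/n² eV for Z = 5.
E_6 = −340.0/36 = −9.44 eV, so ionization (to E = 0) requires 9.44 eV.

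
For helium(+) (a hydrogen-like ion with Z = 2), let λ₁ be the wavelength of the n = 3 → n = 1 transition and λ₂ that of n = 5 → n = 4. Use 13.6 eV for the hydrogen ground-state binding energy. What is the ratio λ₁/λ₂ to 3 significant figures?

λ ∝ 1/ΔE ∝ 1/(1/n_f² − 1/n_i²), and the Z² and hc factors cancel in the ratio.
λ₁/λ₂ = (1/4² − 1/5²)/(1/1² − 1/3²) = 0.02250/0.8889 = 0.0253.

0.0253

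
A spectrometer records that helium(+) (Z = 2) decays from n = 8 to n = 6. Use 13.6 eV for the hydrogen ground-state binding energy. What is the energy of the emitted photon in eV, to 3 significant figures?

0.661 eV

The Bohr energies scale as Z², so for Z = 2: E_n = −54.40/n² eV.
E_8 = −54.40/64 = −0.8500 eV and E_6 = −54.40/36 = −1.511 eV.
The photon energy is |E_8 − E_6| = 0.661 eV.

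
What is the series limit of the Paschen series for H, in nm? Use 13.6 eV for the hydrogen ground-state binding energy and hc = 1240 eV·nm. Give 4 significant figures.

820.6 nm

The Paschen series has lower level n_f = 3; the series limit corresponds to n_i → ∞.
ΔE_max = 13.6 × 1 / 3² = 1.511 eV.
λ_min = 1240 / 1.511 = 820.6 nm.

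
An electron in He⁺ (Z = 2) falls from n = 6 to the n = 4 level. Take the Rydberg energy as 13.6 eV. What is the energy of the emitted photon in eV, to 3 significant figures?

The Bohr energies scale as Z², so for Z = 2: E_n = −54.40/n² eV.
E_6 = −54.40/36 = −1.511 eV and E_4 = −54.40/16 = −3.400 eV.
The photon energy is |E_6 − E_4| = 1.89 eV.

1.89 eV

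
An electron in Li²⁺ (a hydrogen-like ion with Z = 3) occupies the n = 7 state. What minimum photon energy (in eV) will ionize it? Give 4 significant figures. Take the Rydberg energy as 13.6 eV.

2.498 eV

E_n = −13.6 Z²/n² = −122.4/n² eV for Z = 3.
E_7 = −122.4/49 = −2.498 eV, so ionization (to E = 0) requires 2.498 eV.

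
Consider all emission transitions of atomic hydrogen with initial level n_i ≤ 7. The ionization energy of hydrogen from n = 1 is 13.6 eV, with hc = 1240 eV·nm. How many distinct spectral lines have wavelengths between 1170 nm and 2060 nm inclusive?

Enumerate all n_i → n_f pairs with 1 ≤ n_f < n_i ≤ 7 and compute λ = 1240 / [13.6·1·(1/n_f² − 1/n_i²)].
Lines falling in [1170, 2060] nm: 5→3 (1282 nm), 4→3 (1876 nm).

2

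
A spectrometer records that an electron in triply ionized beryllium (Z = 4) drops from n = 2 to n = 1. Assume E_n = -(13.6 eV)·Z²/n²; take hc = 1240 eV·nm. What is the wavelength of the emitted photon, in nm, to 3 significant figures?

7.60 nm

For Z = 4 the level energies scale as Z², so the effective Rydberg energy is 13.6 × 16 = 217.6 eV.
ΔE = 217.6 × (1/1² − 1/2²) = 217.6 × 0.7500 = 163.2 eV.
λ = hc/ΔE = 1240 / 163.2 = 7.60 nm.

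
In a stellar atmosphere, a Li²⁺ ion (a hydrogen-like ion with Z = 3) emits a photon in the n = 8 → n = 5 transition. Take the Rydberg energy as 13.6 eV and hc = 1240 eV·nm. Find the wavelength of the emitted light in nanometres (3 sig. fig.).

416 nm

For Z = 3 the level energies scale as Z², so the effective Rydberg energy is 13.6 × 9 = 122.4 eV.
ΔE = 122.4 × (1/5² − 1/8²) = 122.4 × 0.02438 = 2.984 eV.
λ = hc/ΔE = 1240 / 2.984 = 416 nm.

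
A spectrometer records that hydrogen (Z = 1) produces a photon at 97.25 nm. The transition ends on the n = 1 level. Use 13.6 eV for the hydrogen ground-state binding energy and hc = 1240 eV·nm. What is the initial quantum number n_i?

n_i = 4

The photon energy is ΔE = hc/λ = 1240 / 97.25 = 12.75 eV.
With Z = 1, ΔE = 13.60 × (1/n_f² − 1/n_i²), so 1/n_f² − 1/n_i² = 0.9375.
With n_f = 1: 1/n_i² = 1/1 − 0.9375 = 0.06245, so n_i ≈ 4.00.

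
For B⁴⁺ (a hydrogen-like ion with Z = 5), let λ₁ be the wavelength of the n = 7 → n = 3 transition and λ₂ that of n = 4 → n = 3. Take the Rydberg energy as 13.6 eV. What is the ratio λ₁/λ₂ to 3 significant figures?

0.536

λ ∝ 1/ΔE ∝ 1/(1/n_f² − 1/n_i²), and the Z² and hc factors cancel in the ratio.
λ₁/λ₂ = (1/3² − 1/4²)/(1/3² − 1/7²) = 0.04861/0.09070 = 0.536.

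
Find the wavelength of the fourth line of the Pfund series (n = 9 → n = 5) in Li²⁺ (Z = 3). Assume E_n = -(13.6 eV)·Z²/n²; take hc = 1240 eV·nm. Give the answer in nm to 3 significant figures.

The Pfund series terminates on n_f = 5; the fourth line has n_i = 5+4 = 9.
ΔE = 122.4 × (1/5² − 1/9²) = 3.385 eV.
λ = 1240 / 3.385 = 366 nm.

366 nm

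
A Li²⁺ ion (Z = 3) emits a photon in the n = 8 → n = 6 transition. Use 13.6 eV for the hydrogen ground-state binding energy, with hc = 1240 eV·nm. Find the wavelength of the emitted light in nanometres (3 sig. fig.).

834 nm

For Z = 3 the level energies scale as Z², so the effective Rydberg energy is 13.6 × 9 = 122.4 eV.
ΔE = 122.4 × (1/6² − 1/8²) = 122.4 × 0.01215 = 1.488 eV.
λ = hc/ΔE = 1240 / 1.488 = 834 nm.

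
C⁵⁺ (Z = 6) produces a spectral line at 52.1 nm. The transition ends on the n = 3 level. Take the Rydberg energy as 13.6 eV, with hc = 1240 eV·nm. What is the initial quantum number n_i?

n_i = 4

The photon energy is ΔE = hc/λ = 1240 / 52.1 = 23.80 eV.
With Z = 6, ΔE = 489.6 × (1/n_f² − 1/n_i²), so 1/n_f² − 1/n_i² = 0.04861.
With n_f = 3: 1/n_i² = 1/9 − 0.04861 = 0.06250, so n_i ≈ 4.00.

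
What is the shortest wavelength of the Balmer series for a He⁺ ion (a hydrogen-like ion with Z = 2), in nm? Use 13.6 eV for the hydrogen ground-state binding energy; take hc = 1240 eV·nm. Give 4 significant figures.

The Balmer series has lower level n_f = 2; the series limit corresponds to n_i → ∞.
ΔE_max = 13.6 × 4 / 2² = 13.60 eV.
λ_min = 1240 / 13.60 = 91.18 nm.

91.18 nm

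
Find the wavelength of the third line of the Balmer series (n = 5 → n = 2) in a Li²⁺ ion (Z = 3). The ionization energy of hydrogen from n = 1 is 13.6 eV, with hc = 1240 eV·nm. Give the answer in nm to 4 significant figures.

48.24 nm

The Balmer series terminates on n_f = 2; the third line has n_i = 2+3 = 5.
ΔE = 122.4 × (1/2² − 1/5²) = 25.70 eV.
λ = 1240 / 25.70 = 48.24 nm.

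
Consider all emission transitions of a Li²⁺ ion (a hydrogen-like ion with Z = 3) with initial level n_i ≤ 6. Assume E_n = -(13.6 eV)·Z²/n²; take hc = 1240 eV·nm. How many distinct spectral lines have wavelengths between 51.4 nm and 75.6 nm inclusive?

Enumerate all n_i → n_f pairs with 1 ≤ n_f < n_i ≤ 6 and compute λ = 1240 / [13.6·9·(1/n_f² − 1/n_i²)].
Lines falling in [51.4, 75.6] nm: 4→2 (54.03 nm), 3→2 (72.94 nm).

2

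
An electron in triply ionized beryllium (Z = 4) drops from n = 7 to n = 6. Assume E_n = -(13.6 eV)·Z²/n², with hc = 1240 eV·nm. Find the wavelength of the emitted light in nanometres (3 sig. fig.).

For Z = 4 the level energies scale as Z², so the effective Rydberg energy is 13.6 × 16 = 217.6 eV.
ΔE = 217.6 × (1/6² − 1/7²) = 217.6 × 0.007370 = 1.604 eV.
λ = hc/ΔE = 1240 / 1.604 = 773 nm.

773 nm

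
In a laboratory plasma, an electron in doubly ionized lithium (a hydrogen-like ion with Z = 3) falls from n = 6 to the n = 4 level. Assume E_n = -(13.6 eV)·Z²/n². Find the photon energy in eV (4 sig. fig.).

The Bohr energies scale as Z², so for Z = 3: E_n = −122.4/n² eV.
E_6 = −122.4/36 = −3.400 eV and E_4 = −122.4/16 = −7.650 eV.
The photon energy is |E_6 − E_4| = 4.250 eV.

4.250 eV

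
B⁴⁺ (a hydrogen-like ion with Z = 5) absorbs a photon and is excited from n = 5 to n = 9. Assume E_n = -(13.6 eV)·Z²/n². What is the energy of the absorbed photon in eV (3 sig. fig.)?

9.40 eV

The Bohr energies scale as Z², so for Z = 5: E_n = −340.0/n² eV.
E_9 = −340.0/81 = −4.198 eV and E_5 = −340.0/25 = −13.60 eV.
The photon energy is |E_9 − E_5| = 9.40 eV.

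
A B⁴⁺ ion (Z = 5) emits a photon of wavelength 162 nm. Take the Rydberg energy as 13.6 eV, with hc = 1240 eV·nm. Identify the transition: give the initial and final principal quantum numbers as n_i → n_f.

The photon energy is ΔE = hc/λ = 1240 / 162 = 7.654 eV.
With Z = 5, ΔE = 340.0 × (1/n_f² − 1/n_i²), so 1/n_f² − 1/n_i² = 0.02251.
Trying n_f = 4 gives 1/n_i² = 0.03999, i.e. n_i ≈ 5; this pair matches.

n_i = 5, n_f = 4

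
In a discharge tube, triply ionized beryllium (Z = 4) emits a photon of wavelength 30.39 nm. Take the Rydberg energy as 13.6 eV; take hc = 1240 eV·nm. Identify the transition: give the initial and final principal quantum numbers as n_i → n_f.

The photon energy is ΔE = hc/λ = 1240 / 30.39 = 40.80 eV.
With Z = 4, ΔE = 217.6 × (1/n_f² − 1/n_i²), so 1/n_f² − 1/n_i² = 0.1875.
Trying n_f = 2 gives 1/n_i² = 0.06249, i.e. n_i ≈ 4; this pair matches.

n_i = 4, n_f = 2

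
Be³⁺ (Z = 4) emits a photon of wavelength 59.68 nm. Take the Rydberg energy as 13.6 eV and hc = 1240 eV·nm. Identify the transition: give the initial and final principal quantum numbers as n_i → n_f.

n_i = 8, n_f = 3

The photon energy is ΔE = hc/λ = 1240 / 59.68 = 20.78 eV.
With Z = 4, ΔE = 217.6 × (1/n_f² − 1/n_i²), so 1/n_f² − 1/n_i² = 0.09548.
Trying n_f = 3 gives 1/n_i² = 0.01563, i.e. n_i ≈ 8; this pair matches.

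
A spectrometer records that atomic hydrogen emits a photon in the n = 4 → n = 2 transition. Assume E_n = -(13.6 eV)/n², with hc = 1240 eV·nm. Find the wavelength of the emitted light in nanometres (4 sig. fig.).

486.3 nm

ΔE = 13.60 × (1/2² − 1/4²) = 13.60 × 0.1875 = 2.550 eV.
λ = hc/ΔE = 1240 / 2.550 = 486.3 nm.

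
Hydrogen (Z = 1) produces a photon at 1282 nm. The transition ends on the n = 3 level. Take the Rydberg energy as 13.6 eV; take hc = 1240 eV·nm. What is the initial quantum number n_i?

n_i = 5

The photon energy is ΔE = hc/λ = 1240 / 1282 = 0.9672 eV.
With Z = 1, ΔE = 13.60 × (1/n_f² − 1/n_i²), so 1/n_f² − 1/n_i² = 0.07112.
With n_f = 3: 1/n_i² = 1/9 − 0.07112 = 0.03999, so n_i ≈ 5.00.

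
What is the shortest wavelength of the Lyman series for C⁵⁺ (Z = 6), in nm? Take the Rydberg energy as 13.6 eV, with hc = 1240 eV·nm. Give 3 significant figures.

The Lyman series has lower level n_f = 1; the series limit corresponds to n_i → ∞.
ΔE_max = 13.6 × 36 / 1² = 489.6 eV.
λ_min = 1240 / 489.6 = 2.53 nm.

2.53 nm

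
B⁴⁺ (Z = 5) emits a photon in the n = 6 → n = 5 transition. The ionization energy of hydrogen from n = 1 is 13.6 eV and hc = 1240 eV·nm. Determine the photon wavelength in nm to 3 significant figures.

298 nm

For Z = 5 the level energies scale as Z², so the effective Rydberg energy is 13.6 × 25 = 340.0 eV.
ΔE = 340.0 × (1/5² − 1/6²) = 340.0 × 0.01222 = 4.156 eV.
λ = hc/ΔE = 1240 / 4.156 = 298 nm.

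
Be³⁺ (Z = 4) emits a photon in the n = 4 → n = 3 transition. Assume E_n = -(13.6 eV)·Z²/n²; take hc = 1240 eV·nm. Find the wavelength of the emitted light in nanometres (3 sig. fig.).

For Z = 4 the level energies scale as Z², so the effective Rydberg energy is 13.6 × 16 = 217.6 eV.
ΔE = 217.6 × (1/3² − 1/4²) = 217.6 × 0.04861 = 10.58 eV.
λ = hc/ΔE = 1240 / 10.58 = 117 nm.

117 nm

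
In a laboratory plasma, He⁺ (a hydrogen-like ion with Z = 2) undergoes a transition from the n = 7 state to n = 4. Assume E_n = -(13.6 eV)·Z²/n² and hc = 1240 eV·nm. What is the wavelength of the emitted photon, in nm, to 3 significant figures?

542 nm

For Z = 2 the level energies scale as Z², so the effective Rydberg energy is 13.6 × 4 = 54.40 eV.
ΔE = 54.40 × (1/4² − 1/7²) = 54.40 × 0.04209 = 2.290 eV.
λ = hc/ΔE = 1240 / 2.290 = 542 nm.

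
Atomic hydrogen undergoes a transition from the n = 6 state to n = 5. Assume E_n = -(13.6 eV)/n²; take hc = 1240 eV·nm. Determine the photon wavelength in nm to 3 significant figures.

ΔE = 13.60 × (1/5² − 1/6²) = 13.60 × 0.01222 = 0.1662 eV.
λ = hc/ΔE = 1240 / 0.1662 = 7460 nm.
This line belongs to the Pfund series.

7460 nm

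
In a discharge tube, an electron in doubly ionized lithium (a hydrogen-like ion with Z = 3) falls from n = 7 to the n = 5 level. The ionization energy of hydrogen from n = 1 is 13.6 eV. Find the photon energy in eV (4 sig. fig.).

The Bohr energies scale as Z², so for Z = 3: E_n = −122.4/n² eV.
E_7 = −122.4/49 = −2.498 eV and E_5 = −122.4/25 = −4.896 eV.
The photon energy is |E_7 − E_5| = 2.398 eV.

2.398 eV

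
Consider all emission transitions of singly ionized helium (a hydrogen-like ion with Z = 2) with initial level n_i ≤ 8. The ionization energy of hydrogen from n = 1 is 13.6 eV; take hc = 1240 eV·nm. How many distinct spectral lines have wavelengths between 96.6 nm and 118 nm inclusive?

4

Enumerate all n_i → n_f pairs with 1 ≤ n_f < n_i ≤ 8 and compute λ = 1240 / [13.6·4·(1/n_f² − 1/n_i²)].
Lines falling in [96.6, 118] nm: 8→2 (97.25 nm), 7→2 (99.28 nm), 6→2 (102.6 nm), 5→2 (108.5 nm).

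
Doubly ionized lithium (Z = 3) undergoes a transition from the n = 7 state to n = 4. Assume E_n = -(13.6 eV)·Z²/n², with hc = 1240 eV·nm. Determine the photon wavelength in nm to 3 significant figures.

241 nm

For Z = 3 the level energies scale as Z², so the effective Rydberg energy is 13.6 × 9 = 122.4 eV.
ΔE = 122.4 × (1/4² − 1/7²) = 122.4 × 0.04209 = 5.152 eV.
λ = hc/ΔE = 1240 / 5.152 = 241 nm.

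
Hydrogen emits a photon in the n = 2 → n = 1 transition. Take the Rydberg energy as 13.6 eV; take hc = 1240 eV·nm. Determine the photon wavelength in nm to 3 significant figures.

122 nm

ΔE = 13.60 × (1/1² − 1/2²) = 13.60 × 0.7500 = 10.20 eV.
λ = hc/ΔE = 1240 / 10.20 = 122 nm.
This line belongs to the Lyman series.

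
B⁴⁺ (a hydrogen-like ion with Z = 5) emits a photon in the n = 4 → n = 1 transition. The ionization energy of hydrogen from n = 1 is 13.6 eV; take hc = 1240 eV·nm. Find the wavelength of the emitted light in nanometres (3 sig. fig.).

For Z = 5 the level energies scale as Z², so the effective Rydberg energy is 13.6 × 25 = 340.0 eV.
ΔE = 340.0 × (1/1² − 1/4²) = 340.0 × 0.9375 = 318.8 eV.
λ = hc/ΔE = 1240 / 318.8 = 3.89 nm.

3.89 nm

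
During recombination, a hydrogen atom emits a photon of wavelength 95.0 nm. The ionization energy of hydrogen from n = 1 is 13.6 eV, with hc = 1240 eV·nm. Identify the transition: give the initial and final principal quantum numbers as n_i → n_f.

The photon energy is ΔE = hc/λ = 1240 / 95.0 = 13.05 eV.
With Z = 1, ΔE = 13.60 × (1/n_f² − 1/n_i²), so 1/n_f² − 1/n_i² = 0.9598.
Trying n_f = 1 gives 1/n_i² = 0.04025, i.e. n_i ≈ 5; this pair matches.

n_i = 5, n_f = 1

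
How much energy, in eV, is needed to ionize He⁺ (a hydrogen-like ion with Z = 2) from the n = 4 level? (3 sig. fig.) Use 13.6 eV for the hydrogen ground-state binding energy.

E_n = −13.6 Z²/n² = −54.40/n² eV for Z = 2.
E_4 = −54.40/16 = −3.40 eV, so ionization (to E = 0) requires 3.40 eV.

3.40 eV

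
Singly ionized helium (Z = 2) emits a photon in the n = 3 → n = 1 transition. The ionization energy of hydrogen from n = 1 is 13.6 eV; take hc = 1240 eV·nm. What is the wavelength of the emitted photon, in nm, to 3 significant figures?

25.6 nm

For Z = 2 the level energies scale as Z², so the effective Rydberg energy is 13.6 × 4 = 54.40 eV.
ΔE = 54.40 × (1/1² − 1/3²) = 54.40 × 0.8889 = 48.36 eV.
λ = hc/ΔE = 1240 / 48.36 = 25.6 nm.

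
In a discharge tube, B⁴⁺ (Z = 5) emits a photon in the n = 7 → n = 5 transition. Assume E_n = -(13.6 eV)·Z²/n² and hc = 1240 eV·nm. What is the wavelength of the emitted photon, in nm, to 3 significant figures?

For Z = 5 the level energies scale as Z², so the effective Rydberg energy is 13.6 × 25 = 340.0 eV.
ΔE = 340.0 × (1/5² − 1/7²) = 340.0 × 0.01959 = 6.661 eV.
λ = hc/ΔE = 1240 / 6.661 = 186 nm.

186 nm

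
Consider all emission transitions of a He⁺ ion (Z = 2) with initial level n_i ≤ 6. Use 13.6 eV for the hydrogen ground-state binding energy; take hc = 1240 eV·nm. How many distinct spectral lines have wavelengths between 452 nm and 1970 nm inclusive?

4

Enumerate all n_i → n_f pairs with 1 ≤ n_f < n_i ≤ 6 and compute λ = 1240 / [13.6·4·(1/n_f² − 1/n_i²)].
Lines falling in [452, 1970] nm: 4→3 (468.9 nm), 6→4 (656.5 nm), 5→4 (1013 nm), 6→5 (1865 nm).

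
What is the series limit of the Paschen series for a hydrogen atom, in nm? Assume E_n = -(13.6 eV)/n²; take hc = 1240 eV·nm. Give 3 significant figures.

821 nm

The Paschen series has lower level n_f = 3; the series limit corresponds to n_i → ∞.
ΔE_max = 13.6 × 1 / 3² = 1.511 eV.
λ_min = 1240 / 1.511 = 821 nm.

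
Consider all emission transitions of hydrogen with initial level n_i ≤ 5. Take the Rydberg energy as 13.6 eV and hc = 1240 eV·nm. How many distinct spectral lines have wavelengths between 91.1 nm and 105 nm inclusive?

3

Enumerate all n_i → n_f pairs with 1 ≤ n_f < n_i ≤ 5 and compute λ = 1240 / [13.6·1·(1/n_f² − 1/n_i²)].
Lines falling in [91.1, 105] nm: 5→1 (94.98 nm), 4→1 (97.25 nm), 3→1 (102.6 nm).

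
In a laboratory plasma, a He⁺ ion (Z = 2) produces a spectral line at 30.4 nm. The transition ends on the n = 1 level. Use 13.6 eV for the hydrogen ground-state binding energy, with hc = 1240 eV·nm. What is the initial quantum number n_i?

The photon energy is ΔE = hc/λ = 1240 / 30.4 = 40.79 eV.
With Z = 2, ΔE = 54.40 × (1/n_f² − 1/n_i²), so 1/n_f² − 1/n_i² = 0.7498.
With n_f = 1: 1/n_i² = 1/1 − 0.7498 = 0.2502, so n_i ≈ 2.00.

n_i = 2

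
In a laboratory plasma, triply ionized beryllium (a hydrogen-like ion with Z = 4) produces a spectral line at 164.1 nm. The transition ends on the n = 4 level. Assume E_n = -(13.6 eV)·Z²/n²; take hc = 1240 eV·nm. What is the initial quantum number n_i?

n_i = 6

The photon energy is ΔE = hc/λ = 1240 / 164.1 = 7.556 eV.
With Z = 4, ΔE = 217.6 × (1/n_f² − 1/n_i²), so 1/n_f² − 1/n_i² = 0.03473.
With n_f = 4: 1/n_i² = 1/16 − 0.03473 = 0.02777, so n_i ≈ 6.00.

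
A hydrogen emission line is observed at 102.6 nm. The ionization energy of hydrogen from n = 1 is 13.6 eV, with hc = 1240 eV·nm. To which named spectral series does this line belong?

ΔE = 1240/102.6 = 12.09 eV.
This matches 13.6 × (1/1² − 1/3²), so n_f = 1: the Lyman series.

Lyman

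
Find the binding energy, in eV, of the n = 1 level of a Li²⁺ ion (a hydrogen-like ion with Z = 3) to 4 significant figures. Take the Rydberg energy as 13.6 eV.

122.4 eV

E_n = −13.6 Z²/n² = −122.4/n² eV for Z = 3.
E_1 = −122.4/1 = −122.4 eV, so ionization (to E = 0) requires 122.4 eV.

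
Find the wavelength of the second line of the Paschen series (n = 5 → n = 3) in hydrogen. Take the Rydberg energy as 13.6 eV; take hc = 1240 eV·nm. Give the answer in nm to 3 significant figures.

The Paschen series terminates on n_f = 3; the second line has n_i = 3+2 = 5.
ΔE = 13.60 × (1/3² − 1/5²) = 0.9671 eV.
λ = 1240 / 0.9671 = 1280 nm.

1280 nm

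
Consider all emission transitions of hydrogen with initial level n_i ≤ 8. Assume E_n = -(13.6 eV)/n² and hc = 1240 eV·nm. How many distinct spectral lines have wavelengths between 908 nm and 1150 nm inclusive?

3

Enumerate all n_i → n_f pairs with 1 ≤ n_f < n_i ≤ 8 and compute λ = 1240 / [13.6·1·(1/n_f² − 1/n_i²)].
Lines falling in [908, 1150] nm: 8→3 (954.9 nm), 7→3 (1005 nm), 6→3 (1094 nm).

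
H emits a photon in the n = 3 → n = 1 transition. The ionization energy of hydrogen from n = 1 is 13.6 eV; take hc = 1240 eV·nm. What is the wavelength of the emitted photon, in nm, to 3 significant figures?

ΔE = 13.60 × (1/1² − 1/3²) = 13.60 × 0.8889 = 12.09 eV.
λ = hc/ΔE = 1240 / 12.09 = 103 nm.
This line belongs to the Lyman series.

103 nm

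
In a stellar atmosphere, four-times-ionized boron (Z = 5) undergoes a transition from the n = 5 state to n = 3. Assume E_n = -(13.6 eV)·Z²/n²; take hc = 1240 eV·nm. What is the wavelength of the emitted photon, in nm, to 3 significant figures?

51.3 nm

For Z = 5 the level energies scale as Z², so the effective Rydberg energy is 13.6 × 25 = 340.0 eV.
ΔE = 340.0 × (1/3² − 1/5²) = 340.0 × 0.07111 = 24.18 eV.
λ = hc/ΔE = 1240 / 24.18 = 51.3 nm.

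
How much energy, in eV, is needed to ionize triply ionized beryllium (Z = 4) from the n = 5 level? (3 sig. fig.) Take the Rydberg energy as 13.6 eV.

E_n = −13.6 Z²/n² = −217.6/n² eV for Z = 4.
E_5 = −217.6/25 = −8.70 eV, so ionization (to E = 0) requires 8.70 eV.

8.70 eV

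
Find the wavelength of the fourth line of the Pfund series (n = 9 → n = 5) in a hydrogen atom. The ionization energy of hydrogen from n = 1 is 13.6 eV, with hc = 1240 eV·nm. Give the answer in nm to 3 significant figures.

The Pfund series terminates on n_f = 5; the fourth line has n_i = 5+4 = 9.
ΔE = 13.60 × (1/5² − 1/9²) = 0.3761 eV.
λ = 1240 / 0.3761 = 3300 nm.

3300 nm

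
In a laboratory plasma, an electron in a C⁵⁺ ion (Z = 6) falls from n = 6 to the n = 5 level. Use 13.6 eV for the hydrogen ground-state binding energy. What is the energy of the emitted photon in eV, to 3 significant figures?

5.98 eV

The Bohr energies scale as Z², so for Z = 6: E_n = −489.6/n² eV.
E_6 = −489.6/36 = −13.60 eV and E_5 = −489.6/25 = −19.58 eV.
The photon energy is |E_6 − E_5| = 5.98 eV.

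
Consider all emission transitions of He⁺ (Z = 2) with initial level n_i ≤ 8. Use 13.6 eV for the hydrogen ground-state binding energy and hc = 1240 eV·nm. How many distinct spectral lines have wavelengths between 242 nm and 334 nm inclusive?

3

Enumerate all n_i → n_f pairs with 1 ≤ n_f < n_i ≤ 8 and compute λ = 1240 / [13.6·4·(1/n_f² − 1/n_i²)].
Lines falling in [242, 334] nm: 7→3 (251.3 nm), 6→3 (273.5 nm), 5→3 (320.5 nm).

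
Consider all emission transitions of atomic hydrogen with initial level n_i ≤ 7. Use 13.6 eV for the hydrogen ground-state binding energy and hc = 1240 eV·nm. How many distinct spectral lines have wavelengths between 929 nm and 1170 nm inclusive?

2

Enumerate all n_i → n_f pairs with 1 ≤ n_f < n_i ≤ 7 and compute λ = 1240 / [13.6·1·(1/n_f² − 1/n_i²)].
Lines falling in [929, 1170] nm: 7→3 (1005 nm), 6→3 (1094 nm).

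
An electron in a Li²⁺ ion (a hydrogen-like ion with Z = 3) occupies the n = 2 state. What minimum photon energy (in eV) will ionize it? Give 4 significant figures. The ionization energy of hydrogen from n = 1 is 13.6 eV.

E_n = −13.6 Z²/n² = −122.4/n² eV for Z = 3.
E_2 = −122.4/4 = −30.60 eV, so ionization (to E = 0) requires 30.60 eV.

30.60 eV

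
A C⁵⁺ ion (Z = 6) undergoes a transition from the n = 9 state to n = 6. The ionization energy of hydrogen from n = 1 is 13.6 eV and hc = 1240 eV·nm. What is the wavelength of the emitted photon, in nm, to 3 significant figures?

164 nm

For Z = 6 the level energies scale as Z², so the effective Rydberg energy is 13.6 × 36 = 489.6 eV.
ΔE = 489.6 × (1/6² − 1/9²) = 489.6 × 0.01543 = 7.556 eV.
λ = hc/ΔE = 1240 / 7.556 = 164 nm.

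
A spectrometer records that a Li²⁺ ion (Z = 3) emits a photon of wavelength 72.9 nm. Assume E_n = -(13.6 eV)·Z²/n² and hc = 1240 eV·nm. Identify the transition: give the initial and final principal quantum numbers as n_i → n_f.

The photon energy is ΔE = hc/λ = 1240 / 72.9 = 17.01 eV.
With Z = 3, ΔE = 122.4 × (1/n_f² − 1/n_i²), so 1/n_f² − 1/n_i² = 0.1390.
Trying n_f = 2 gives 1/n_i² = 0.1110, i.e. n_i ≈ 3; this pair matches.

n_i = 3, n_f = 2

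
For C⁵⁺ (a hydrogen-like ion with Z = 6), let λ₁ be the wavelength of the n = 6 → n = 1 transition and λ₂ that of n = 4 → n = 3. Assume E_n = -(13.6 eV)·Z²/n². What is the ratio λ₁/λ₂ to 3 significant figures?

0.0500

λ ∝ 1/ΔE ∝ 1/(1/n_f² − 1/n_i²), and the Z² and hc factors cancel in the ratio.
λ₁/λ₂ = (1/3² − 1/4²)/(1/1² − 1/6²) = 0.04861/0.9722 = 0.0500.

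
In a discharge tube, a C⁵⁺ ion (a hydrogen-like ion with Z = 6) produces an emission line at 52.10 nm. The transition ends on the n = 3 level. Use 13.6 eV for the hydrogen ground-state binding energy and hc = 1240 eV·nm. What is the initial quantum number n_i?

The photon energy is ΔE = hc/λ = 1240 / 52.10 = 23.80 eV.
With Z = 6, ΔE = 489.6 × (1/n_f² − 1/n_i²), so 1/n_f² − 1/n_i² = 0.04861.
With n_f = 3: 1/n_i² = 1/9 − 0.04861 = 0.06250, so n_i ≈ 4.00.

n_i = 4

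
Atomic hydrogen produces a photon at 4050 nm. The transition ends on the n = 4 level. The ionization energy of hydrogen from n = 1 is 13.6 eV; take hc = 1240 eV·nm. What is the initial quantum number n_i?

The photon energy is ΔE = hc/λ = 1240 / 4050 = 0.3062 eV.
With Z = 1, ΔE = 13.60 × (1/n_f² − 1/n_i²), so 1/n_f² − 1/n_i² = 0.02251.
With n_f = 4: 1/n_i² = 1/16 − 0.02251 = 0.03999, so n_i ≈ 5.00.

n_i = 5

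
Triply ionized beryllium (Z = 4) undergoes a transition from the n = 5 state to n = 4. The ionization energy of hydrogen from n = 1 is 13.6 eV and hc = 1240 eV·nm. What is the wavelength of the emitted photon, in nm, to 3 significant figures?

For Z = 4 the level energies scale as Z², so the effective Rydberg energy is 13.6 × 16 = 217.6 eV.
ΔE = 217.6 × (1/4² − 1/5²) = 217.6 × 0.02250 = 4.896 eV.
λ = hc/ΔE = 1240 / 4.896 = 253 nm.

253 nm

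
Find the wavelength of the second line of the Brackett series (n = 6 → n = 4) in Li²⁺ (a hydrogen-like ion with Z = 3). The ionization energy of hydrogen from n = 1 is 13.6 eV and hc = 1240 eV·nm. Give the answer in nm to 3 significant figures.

292 nm

The Brackett series terminates on n_f = 4; the second line has n_i = 4+2 = 6.
ΔE = 122.4 × (1/4² − 1/6²) = 4.250 eV.
λ = 1240 / 4.250 = 292 nm.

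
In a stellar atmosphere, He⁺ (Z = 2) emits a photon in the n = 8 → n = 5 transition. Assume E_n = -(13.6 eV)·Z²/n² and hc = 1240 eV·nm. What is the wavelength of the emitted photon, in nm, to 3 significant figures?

935 nm

For Z = 2 the level energies scale as Z², so the effective Rydberg energy is 13.6 × 4 = 54.40 eV.
ΔE = 54.40 × (1/5² − 1/8²) = 54.40 × 0.02438 = 1.326 eV.
λ = hc/ΔE = 1240 / 1.326 = 935 nm.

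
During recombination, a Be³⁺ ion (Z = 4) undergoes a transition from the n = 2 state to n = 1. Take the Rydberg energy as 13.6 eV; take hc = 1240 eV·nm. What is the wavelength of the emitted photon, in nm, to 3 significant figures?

For Z = 4 the level energies scale as Z², so the effective Rydberg energy is 13.6 × 16 = 217.6 eV.
ΔE = 217.6 × (1/1² − 1/2²) = 217.6 × 0.7500 = 163.2 eV.
λ = hc/ΔE = 1240 / 163.2 = 7.60 nm.

7.60 nm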